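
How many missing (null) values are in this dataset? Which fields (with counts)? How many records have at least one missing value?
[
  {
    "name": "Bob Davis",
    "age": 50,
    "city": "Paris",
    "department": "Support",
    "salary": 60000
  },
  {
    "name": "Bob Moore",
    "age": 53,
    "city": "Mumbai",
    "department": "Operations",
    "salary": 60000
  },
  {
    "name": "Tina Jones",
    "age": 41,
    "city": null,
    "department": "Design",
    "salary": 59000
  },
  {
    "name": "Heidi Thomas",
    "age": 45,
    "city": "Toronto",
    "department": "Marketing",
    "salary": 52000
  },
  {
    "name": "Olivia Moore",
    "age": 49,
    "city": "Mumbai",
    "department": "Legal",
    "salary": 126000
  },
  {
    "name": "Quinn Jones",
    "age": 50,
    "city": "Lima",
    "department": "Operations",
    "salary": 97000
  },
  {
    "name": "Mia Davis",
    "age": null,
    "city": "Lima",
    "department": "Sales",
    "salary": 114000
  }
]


Checking for missing (null) values in 7 records:

  Bob Davis: complete
  Bob Moore: complete
  Tina Jones: city
  Heidi Thomas: complete
  Olivia Moore: complete
  Quinn Jones: complete
  Mia Davis: age

Per field:
  name: 0 missing
  age: 1 missing
  city: 1 missing
  department: 0 missing
  salary: 0 missing

Total missing values: 2
Records with any missing: 2

2 missing values (age: 1, city: 1); 2 incomplete records


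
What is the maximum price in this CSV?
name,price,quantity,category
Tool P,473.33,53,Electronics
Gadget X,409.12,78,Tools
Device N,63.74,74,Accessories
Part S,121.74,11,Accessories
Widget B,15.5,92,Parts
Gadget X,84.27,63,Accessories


Computing maximum price:
Values: [473.33, 409.12, 63.74, 121.74, 15.5, 84.27]
Max = 473.33

473.33


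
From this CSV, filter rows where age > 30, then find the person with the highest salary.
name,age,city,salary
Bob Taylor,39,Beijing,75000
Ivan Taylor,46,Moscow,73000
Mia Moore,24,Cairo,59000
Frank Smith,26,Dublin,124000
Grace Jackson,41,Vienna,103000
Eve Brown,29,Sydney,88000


Filter: age > 30
Sort by: salary (descending)

Filtered records (3):
  Grace Jackson, age 41, salary $103000
  Bob Taylor, age 39, salary $75000
  Ivan Taylor, age 46, salary $73000

Highest salary: Grace Jackson ($103000)

Grace Jackson


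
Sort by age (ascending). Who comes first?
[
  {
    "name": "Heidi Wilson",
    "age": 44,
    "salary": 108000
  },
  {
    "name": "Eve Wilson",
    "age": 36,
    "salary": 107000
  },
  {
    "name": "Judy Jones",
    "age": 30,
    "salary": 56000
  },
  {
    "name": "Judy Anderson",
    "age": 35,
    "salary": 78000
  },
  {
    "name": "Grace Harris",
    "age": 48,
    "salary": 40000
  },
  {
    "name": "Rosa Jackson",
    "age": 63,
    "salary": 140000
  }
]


Sort by: age (ascending)

Sorted order:
  1. Judy Jones (age = 30)
  2. Judy Anderson (age = 35)
  3. Eve Wilson (age = 36)
  4. Heidi Wilson (age = 44)
  5. Grace Harris (age = 48)
  6. Rosa Jackson (age = 63)

First: Judy Jones

Judy Jones


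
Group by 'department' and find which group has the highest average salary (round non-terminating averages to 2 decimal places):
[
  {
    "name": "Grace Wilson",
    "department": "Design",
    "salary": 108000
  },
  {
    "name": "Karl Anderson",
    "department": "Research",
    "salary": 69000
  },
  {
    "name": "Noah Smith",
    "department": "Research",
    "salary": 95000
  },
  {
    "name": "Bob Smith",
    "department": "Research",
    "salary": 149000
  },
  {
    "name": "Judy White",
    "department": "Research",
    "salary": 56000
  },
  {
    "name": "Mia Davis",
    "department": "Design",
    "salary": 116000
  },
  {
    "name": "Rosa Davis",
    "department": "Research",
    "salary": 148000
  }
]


Group by: department

Groups:
  Design: 2 people, avg salary = 224000/2 = $112000
  Research: 5 people, avg salary = 517000/5 = $103400

Highest average salary: Design ($112000)

Design ($112000)


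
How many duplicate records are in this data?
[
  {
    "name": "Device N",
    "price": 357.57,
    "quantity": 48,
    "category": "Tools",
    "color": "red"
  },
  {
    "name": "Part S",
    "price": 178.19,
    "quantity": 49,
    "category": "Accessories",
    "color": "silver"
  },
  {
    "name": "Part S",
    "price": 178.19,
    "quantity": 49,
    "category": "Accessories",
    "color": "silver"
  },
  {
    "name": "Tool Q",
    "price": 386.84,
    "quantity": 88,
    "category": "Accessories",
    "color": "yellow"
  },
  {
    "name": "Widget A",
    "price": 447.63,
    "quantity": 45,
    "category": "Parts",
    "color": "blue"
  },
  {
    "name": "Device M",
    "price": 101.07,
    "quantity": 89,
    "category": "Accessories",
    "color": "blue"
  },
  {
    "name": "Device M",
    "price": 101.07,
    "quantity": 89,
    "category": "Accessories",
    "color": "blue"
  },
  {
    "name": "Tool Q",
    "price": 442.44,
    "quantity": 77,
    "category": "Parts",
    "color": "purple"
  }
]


Checking 8 records for duplicates:

  Row 1: Device N ($357.57, qty 48)
  Row 2: Part S ($178.19, qty 49)
  Row 3: Part S ($178.19, qty 49) <-- DUPLICATE
  Row 4: Tool Q ($386.84, qty 88)
  Row 5: Widget A ($447.63, qty 45)
  Row 6: Device M ($101.07, qty 89)
  Row 7: Device M ($101.07, qty 89) <-- DUPLICATE
  Row 8: Tool Q ($442.44, qty 77)

Duplicates found: 2
Unique records: 6

2 duplicates, 6 unique


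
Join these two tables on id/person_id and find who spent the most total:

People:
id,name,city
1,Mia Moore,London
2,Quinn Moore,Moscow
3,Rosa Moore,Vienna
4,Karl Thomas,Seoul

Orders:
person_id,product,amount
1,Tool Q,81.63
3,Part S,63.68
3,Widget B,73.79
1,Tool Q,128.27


Join on: people.id = orders.person_id

Joined rows:
  Mia Moore (London) bought Tool Q for $81.63
  Rosa Moore (Vienna) bought Part S for $63.68
  Rosa Moore (Vienna) bought Widget B for $73.79
  Mia Moore (London) bought Tool Q for $128.27

Total per person:
  Mia Moore: $209.90
  Rosa Moore: $137.47

Top spender: Mia Moore ($209.90)

Mia Moore ($209.90)


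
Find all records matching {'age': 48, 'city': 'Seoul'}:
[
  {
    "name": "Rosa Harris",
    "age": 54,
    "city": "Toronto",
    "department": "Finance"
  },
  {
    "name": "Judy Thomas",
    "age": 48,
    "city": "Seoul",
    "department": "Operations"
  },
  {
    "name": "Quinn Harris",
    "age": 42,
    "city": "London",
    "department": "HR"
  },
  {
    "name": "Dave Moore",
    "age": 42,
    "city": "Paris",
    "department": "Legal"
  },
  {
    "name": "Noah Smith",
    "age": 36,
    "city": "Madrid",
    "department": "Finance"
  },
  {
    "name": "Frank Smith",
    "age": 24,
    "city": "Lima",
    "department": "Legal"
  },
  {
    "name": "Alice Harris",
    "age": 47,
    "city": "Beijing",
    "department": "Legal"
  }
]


Search criteria: {'age': 48, 'city': 'Seoul'}

Checking 7 records:
  Rosa Harris: {age: 54, city: Toronto}
  Judy Thomas: {age: 48, city: Seoul} <-- MATCH
  Quinn Harris: {age: 42, city: London}
  Dave Moore: {age: 42, city: Paris}
  Noah Smith: {age: 36, city: Madrid}
  Frank Smith: {age: 24, city: Lima}
  Alice Harris: {age: 47, city: Beijing}

Matches: ["Judy Thomas"]

["Judy Thomas"]


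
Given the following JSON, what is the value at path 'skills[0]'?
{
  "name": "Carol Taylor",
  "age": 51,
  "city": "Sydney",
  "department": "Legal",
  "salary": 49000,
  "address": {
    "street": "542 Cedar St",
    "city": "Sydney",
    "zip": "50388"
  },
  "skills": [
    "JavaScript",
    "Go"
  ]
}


Query: skills[0]
Path: skills -> first element
Value: JavaScript

JavaScript


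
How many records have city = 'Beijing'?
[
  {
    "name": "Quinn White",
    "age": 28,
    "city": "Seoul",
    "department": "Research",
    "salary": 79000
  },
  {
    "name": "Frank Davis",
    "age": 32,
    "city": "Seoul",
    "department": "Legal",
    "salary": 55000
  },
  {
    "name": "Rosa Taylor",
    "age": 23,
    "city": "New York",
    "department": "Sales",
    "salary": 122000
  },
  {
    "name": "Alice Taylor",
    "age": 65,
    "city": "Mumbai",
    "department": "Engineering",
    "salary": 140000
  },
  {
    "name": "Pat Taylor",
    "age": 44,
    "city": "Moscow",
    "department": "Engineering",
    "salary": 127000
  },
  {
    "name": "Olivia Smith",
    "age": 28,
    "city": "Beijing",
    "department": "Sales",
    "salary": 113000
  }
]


Data: 6 records
Condition: city = 'Beijing'

Checking each record:
  Quinn White: Seoul
  Frank Davis: Seoul
  Rosa Taylor: New York
  Alice Taylor: Mumbai
  Pat Taylor: Moscow
  Olivia Smith: Beijing MATCH

Count: 1

1


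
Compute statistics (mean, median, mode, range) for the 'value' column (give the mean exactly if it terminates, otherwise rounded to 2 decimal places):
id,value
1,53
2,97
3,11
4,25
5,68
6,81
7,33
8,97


Data: [53, 97, 11, 25, 68, 81, 33, 97]
Count: 8
Sum: 465
Mean: 465/8 = 58.125
Sorted: [11, 25, 33, 53, 68, 81, 97, 97]
Median: 60.5
Mode: 97 (2 times)
Range: 97 - 11 = 86
Min: 11, Max: 97

mean=58.125, median=60.5, mode=97, range=86


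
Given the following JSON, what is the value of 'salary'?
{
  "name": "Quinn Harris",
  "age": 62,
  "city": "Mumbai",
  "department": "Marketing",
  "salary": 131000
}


Looking up field 'salary'
Value: 131000

131000


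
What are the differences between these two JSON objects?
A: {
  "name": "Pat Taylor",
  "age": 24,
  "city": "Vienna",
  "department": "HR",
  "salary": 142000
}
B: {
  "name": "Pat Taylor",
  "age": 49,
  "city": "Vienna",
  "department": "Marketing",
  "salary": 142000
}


Comparing each field (in key order):
  name: same
  age: DIFFERENT
  city: same
  department: DIFFERENT
  salary: same
Differences:
  age: 24 -> 49
  department: HR -> Marketing

2 field(s) changed

2 changes: age, department


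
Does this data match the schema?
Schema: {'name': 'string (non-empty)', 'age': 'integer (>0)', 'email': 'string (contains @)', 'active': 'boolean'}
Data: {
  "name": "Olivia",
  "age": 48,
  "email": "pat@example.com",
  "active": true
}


Validating each field against schema:
  name: OK (non-empty string)
  age: OK (positive integer)
  email: OK (string with @)
  active: OK (boolean)

Result: VALID

VALID


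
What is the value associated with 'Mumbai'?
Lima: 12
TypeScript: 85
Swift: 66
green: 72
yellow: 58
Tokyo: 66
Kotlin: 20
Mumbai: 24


Looking up key 'Mumbai'
Value: 24

24


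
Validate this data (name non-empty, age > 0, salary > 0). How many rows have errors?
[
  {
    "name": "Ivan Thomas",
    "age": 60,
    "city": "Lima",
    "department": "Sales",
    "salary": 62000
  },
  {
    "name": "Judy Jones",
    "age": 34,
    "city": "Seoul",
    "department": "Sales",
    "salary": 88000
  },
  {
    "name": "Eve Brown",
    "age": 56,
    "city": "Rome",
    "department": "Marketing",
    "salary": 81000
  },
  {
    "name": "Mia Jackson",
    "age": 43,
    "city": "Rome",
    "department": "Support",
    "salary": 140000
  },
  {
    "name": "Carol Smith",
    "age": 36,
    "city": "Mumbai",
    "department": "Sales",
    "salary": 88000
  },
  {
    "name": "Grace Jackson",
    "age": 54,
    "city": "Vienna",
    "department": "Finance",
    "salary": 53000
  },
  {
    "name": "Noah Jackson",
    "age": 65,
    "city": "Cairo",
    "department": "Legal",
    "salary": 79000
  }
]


Validating 7 records:
Rules: name non-empty, age > 0, salary > 0

  Row 1 (Ivan Thomas): OK
  Row 2 (Judy Jones): OK
  Row 3 (Eve Brown): OK
  Row 4 (Mia Jackson): OK
  Row 5 (Carol Smith): OK
  Row 6 (Grace Jackson): OK
  Row 7 (Noah Jackson): OK

Total errors: 0

0 errors


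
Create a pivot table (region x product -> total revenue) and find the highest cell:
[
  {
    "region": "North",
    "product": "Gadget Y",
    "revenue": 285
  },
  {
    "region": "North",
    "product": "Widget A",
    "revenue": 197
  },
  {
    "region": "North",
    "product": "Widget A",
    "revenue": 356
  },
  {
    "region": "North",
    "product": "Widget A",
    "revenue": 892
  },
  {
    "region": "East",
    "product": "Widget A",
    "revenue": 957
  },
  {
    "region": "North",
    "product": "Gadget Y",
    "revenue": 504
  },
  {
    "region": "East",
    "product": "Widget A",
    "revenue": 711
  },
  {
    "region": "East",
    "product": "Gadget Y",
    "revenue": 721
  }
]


Pivot: region (rows) x product (columns) -> total revenue

     Gadget Y      Widget A    
East           721          1668  
North          789          1445  

Highest: East / Widget A = $1668

East / Widget A = $1668


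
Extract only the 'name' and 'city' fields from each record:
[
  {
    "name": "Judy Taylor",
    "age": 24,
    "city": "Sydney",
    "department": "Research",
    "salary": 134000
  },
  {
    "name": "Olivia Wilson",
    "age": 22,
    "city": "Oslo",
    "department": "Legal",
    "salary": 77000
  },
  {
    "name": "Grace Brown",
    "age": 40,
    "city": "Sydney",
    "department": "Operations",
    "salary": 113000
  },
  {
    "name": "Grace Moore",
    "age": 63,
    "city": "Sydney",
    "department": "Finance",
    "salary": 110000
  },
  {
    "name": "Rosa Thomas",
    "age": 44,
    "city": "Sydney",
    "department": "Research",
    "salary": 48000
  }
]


Original: 5 records with fields: name, age, city, department, salary
Keep: ['name', 'city']
Drop: ['age', 'department', 'salary']
Result: 5 records, 2 fields each

[
  {
    "name": "Judy Taylor",
    "city": "Sydney"
  },
  {
    "name": "Olivia Wilson",
    "city": "Oslo"
  },
  {
    "name": "Grace Brown",
    "city": "Sydney"
  },
  {
    "name": "Grace Moore",
    "city": "Sydney"
  },
  {
    "name": "Rosa Thomas",
    "city": "Sydney"
  }
]


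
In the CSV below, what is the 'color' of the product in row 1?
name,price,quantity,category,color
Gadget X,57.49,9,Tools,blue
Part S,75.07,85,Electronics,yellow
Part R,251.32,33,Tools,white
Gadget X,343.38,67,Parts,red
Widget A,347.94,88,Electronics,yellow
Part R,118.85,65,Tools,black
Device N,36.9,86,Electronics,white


Query: Row 1 ('Gadget X'), column 'color'
Value: blue

blue


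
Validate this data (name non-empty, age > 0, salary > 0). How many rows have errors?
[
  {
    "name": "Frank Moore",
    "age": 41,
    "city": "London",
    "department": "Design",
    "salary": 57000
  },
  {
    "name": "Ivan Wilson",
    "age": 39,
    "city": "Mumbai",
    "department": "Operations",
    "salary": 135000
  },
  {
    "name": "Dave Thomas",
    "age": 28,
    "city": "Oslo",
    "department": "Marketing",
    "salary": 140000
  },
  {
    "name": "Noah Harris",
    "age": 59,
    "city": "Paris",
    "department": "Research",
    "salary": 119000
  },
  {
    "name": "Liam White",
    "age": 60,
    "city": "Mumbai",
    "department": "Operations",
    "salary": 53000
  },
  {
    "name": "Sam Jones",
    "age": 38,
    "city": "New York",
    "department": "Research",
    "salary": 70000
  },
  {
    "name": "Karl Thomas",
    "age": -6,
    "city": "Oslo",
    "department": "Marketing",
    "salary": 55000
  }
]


Validating 7 records:
Rules: name non-empty, age > 0, salary > 0

  Row 1 (Frank Moore): OK
  Row 2 (Ivan Wilson): OK
  Row 3 (Dave Thomas): OK
  Row 4 (Noah Harris): OK
  Row 5 (Liam White): OK
  Row 6 (Sam Jones): OK
  Row 7 (Karl Thomas): negative age: -6

Total errors: 1

1 errors


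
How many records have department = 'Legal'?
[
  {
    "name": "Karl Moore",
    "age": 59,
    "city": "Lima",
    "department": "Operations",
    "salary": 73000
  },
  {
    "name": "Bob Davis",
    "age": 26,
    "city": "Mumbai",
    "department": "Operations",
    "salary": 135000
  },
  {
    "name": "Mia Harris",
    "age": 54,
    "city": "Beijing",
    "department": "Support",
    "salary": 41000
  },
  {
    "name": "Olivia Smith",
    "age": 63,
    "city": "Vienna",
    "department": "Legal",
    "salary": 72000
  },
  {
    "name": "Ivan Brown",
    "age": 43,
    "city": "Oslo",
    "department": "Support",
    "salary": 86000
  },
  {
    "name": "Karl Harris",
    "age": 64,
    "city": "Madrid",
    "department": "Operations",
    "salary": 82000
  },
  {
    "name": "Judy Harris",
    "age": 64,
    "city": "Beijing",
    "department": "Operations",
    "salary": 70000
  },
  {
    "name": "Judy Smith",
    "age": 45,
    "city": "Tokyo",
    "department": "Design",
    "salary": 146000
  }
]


Data: 8 records
Condition: department = 'Legal'

Checking each record:
  Karl Moore: Operations
  Bob Davis: Operations
  Mia Harris: Support
  Olivia Smith: Legal MATCH
  Ivan Brown: Support
  Karl Harris: Operations
  Judy Harris: Operations
  Judy Smith: Design

Count: 1

1


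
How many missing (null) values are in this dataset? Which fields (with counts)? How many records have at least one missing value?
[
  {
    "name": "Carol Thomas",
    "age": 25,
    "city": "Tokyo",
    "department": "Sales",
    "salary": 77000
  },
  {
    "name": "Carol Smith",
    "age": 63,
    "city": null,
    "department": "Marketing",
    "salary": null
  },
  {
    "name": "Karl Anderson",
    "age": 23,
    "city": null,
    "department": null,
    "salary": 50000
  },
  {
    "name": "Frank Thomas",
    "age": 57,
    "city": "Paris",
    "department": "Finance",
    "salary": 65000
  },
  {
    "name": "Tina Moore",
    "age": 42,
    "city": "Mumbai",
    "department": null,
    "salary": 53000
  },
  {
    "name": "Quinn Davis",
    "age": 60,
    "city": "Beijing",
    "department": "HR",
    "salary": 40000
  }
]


Checking for missing (null) values in 6 records:

  Carol Thomas: complete
  Carol Smith: city, salary
  Karl Anderson: city, department
  Frank Thomas: complete
  Tina Moore: department
  Quinn Davis: complete

Per field:
  name: 0 missing
  age: 0 missing
  city: 2 missing
  department: 2 missing
  salary: 1 missing

Total missing values: 5
Records with any missing: 3

5 missing values (city: 2, department: 2, salary: 1); 3 incomplete records


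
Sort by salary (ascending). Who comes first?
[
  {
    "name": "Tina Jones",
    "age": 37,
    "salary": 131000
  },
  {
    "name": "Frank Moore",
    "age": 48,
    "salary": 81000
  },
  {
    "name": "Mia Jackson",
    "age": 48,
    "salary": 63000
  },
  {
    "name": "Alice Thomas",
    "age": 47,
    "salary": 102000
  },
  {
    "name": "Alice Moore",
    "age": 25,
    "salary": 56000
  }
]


Sort by: salary (ascending)

Sorted order:
  1. Alice Moore (salary = 56000)
  2. Mia Jackson (salary = 63000)
  3. Frank Moore (salary = 81000)
  4. Alice Thomas (salary = 102000)
  5. Tina Jones (salary = 131000)

First: Alice Moore

Alice Moore


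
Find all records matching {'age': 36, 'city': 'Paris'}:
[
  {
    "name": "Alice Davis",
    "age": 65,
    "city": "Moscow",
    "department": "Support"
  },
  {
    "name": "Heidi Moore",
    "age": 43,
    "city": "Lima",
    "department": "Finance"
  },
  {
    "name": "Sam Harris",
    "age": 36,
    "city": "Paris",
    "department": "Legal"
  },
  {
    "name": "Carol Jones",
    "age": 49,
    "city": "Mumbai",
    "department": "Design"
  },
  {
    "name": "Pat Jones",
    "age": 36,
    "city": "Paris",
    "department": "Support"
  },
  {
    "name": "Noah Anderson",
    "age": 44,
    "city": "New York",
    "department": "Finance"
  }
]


Search criteria: {'age': 36, 'city': 'Paris'}

Checking 6 records:
  Alice Davis: {age: 65, city: Moscow}
  Heidi Moore: {age: 43, city: Lima}
  Sam Harris: {age: 36, city: Paris} <-- MATCH
  Carol Jones: {age: 49, city: Mumbai}
  Pat Jones: {age: 36, city: Paris} <-- MATCH
  Noah Anderson: {age: 44, city: New York}

Matches: ["Sam Harris", "Pat Jones"]

["Sam Harris", "Pat Jones"]


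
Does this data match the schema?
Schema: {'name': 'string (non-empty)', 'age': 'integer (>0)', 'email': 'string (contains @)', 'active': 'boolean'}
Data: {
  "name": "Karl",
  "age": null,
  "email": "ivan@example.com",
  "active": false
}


Validating each field against schema:
  name: OK (non-empty string)
  age: FAIL (null is not an integer)
  email: OK (string with @)
  active: OK (boolean)

Result: INVALID (1 error: age)

INVALID (1 error: age)


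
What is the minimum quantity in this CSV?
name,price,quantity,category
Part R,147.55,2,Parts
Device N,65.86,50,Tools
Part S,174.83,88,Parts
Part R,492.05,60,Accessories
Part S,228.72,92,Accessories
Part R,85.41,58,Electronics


Computing minimum quantity:
Values: [2, 50, 88, 60, 92, 58]
Min = 2

2


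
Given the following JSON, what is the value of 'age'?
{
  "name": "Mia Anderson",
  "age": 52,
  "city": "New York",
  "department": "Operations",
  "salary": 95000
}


Looking up field 'age'
Value: 52

52


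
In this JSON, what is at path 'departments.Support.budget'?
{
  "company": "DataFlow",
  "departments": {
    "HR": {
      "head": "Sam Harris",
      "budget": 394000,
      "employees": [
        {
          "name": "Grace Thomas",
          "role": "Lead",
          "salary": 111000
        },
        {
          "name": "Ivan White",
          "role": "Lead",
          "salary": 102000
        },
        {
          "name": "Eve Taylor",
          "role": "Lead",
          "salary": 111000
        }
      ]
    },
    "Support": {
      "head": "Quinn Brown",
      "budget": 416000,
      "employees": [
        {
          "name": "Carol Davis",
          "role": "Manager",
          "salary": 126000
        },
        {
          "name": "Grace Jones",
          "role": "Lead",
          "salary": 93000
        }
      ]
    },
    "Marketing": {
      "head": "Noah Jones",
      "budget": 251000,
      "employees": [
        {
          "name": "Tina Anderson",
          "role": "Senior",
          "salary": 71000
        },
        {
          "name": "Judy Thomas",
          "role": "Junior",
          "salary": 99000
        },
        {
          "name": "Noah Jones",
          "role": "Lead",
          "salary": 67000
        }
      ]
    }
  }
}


Path: departments.Support.budget

Navigate:
  -> departments
  -> Support
  -> budget = 416000

416000


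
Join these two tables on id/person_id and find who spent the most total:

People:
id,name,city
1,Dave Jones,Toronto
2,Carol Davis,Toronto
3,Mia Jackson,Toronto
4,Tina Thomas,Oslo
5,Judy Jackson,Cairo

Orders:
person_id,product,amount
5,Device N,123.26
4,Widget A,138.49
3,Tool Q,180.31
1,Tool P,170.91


Join on: people.id = orders.person_id

Joined rows:
  Judy Jackson (Cairo) bought Device N for $123.26
  Tina Thomas (Oslo) bought Widget A for $138.49
  Mia Jackson (Toronto) bought Tool Q for $180.31
  Dave Jones (Toronto) bought Tool P for $170.91

Total per person:
  Mia Jackson: $180.31
  Dave Jones: $170.91
  Tina Thomas: $138.49
  Judy Jackson: $123.26

Top spender: Mia Jackson ($180.31)

Mia Jackson ($180.31)


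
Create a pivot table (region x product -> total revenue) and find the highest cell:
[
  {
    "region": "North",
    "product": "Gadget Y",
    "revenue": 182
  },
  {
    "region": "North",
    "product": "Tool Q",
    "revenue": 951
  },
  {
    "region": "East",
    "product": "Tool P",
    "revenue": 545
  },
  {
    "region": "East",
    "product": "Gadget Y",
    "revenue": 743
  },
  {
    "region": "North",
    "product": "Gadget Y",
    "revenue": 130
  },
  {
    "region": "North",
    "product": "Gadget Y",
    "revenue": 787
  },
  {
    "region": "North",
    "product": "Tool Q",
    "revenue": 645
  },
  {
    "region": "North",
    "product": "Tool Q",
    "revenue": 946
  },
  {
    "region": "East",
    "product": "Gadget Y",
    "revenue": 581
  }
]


Pivot: region (rows) x product (columns) -> total revenue

     Gadget Y      Tool P        Tool Q      
East          1324           545             0  
North         1099             0          2542  

Highest: North / Tool Q = $2542

North / Tool Q = $2542


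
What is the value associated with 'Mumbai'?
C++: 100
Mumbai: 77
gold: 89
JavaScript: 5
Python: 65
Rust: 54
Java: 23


Looking up key 'Mumbai'
Value: 77

77


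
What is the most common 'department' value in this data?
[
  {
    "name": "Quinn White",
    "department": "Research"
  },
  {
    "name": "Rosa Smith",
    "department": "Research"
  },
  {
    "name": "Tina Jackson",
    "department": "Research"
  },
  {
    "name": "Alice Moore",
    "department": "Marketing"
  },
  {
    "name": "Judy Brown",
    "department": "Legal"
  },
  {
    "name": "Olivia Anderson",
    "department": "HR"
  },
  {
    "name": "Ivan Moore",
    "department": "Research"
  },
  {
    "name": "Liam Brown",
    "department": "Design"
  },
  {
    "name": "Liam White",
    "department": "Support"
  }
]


Counting 'department' values across 9 records:

  Research: 4 ####
  Marketing: 1 #
  Legal: 1 #
  HR: 1 #
  Design: 1 #
  Support: 1 #

Most common: Research (4 times)

Research (4 times)


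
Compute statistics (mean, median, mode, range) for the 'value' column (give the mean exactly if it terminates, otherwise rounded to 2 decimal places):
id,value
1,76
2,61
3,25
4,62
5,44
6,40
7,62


Data: [76, 61, 25, 62, 44, 40, 62]
Count: 7
Sum: 370
Mean: 370/7 ≈ 52.86 (rounded to 2 decimal places)
Sorted: [25, 40, 44, 61, 62, 62, 76]
Median: 61.0
Mode: 62 (2 times)
Range: 76 - 25 = 51
Min: 25, Max: 76

mean≈52.86, median=61.0, mode=62, range=51


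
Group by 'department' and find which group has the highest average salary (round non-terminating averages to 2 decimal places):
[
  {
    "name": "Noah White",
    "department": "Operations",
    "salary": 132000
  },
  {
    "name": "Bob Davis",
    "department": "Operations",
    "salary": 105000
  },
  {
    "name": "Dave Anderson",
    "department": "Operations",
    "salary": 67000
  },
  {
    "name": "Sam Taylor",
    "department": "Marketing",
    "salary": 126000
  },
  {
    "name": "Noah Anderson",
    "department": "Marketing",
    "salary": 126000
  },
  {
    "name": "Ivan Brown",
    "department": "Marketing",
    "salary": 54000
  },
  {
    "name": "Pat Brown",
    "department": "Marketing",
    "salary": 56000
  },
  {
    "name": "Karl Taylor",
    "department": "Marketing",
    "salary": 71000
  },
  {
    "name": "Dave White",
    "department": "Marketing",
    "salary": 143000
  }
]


Group by: department

Groups:
  Marketing: 6 people, avg salary = 576000/6 = $96000
  Operations: 3 people, avg salary = 304000/3 ≈ $101333.33

Highest average salary: Operations (≈$101333.33)

Operations (≈$101333.33)


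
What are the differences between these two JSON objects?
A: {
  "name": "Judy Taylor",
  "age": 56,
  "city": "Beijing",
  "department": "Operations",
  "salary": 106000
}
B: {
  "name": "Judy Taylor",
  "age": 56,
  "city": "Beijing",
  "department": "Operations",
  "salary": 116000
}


Comparing each field (in key order):
  name: same
  age: same
  city: same
  department: same
  salary: DIFFERENT
Differences:
  salary: 106000 -> 116000

1 field(s) changed

1 change: salary


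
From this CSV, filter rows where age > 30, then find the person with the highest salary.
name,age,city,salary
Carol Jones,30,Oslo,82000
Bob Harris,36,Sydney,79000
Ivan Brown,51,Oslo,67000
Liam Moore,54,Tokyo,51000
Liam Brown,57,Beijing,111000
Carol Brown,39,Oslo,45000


Filter: age > 30
Sort by: salary (descending)

Filtered records (5):
  Liam Brown, age 57, salary $111000
  Bob Harris, age 36, salary $79000
  Ivan Brown, age 51, salary $67000
  Liam Moore, age 54, salary $51000
  Carol Brown, age 39, salary $45000

Highest salary: Liam Brown ($111000)

Liam Brown


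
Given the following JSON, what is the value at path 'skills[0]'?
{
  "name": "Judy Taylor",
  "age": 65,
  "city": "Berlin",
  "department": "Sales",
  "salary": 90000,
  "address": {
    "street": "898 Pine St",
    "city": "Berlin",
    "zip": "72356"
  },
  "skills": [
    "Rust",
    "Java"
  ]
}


Query: skills[0]
Path: skills -> first element
Value: Rust

Rust


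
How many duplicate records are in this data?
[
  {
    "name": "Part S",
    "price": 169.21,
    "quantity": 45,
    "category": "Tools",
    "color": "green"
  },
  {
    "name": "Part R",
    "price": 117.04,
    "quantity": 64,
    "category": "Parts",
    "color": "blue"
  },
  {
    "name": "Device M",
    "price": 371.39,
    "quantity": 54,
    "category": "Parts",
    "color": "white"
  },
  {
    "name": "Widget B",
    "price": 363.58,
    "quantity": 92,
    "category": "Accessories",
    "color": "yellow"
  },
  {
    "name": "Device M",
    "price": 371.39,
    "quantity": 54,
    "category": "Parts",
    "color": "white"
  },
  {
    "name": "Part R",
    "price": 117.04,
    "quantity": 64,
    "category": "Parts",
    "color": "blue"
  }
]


Checking 6 records for duplicates:

  Row 1: Part S ($169.21, qty 45)
  Row 2: Part R ($117.04, qty 64)
  Row 3: Device M ($371.39, qty 54)
  Row 4: Widget B ($363.58, qty 92)
  Row 5: Device M ($371.39, qty 54) <-- DUPLICATE
  Row 6: Part R ($117.04, qty 64) <-- DUPLICATE

Duplicates found: 2
Unique records: 4

2 duplicates, 4 unique


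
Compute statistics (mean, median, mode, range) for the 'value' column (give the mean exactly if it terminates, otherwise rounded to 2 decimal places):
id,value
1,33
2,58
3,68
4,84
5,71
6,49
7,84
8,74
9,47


Data: [33, 58, 68, 84, 71, 49, 84, 74, 47]
Count: 9
Sum: 568
Mean: 568/9 ≈ 63.11 (rounded to 2 decimal places)
Sorted: [33, 47, 49, 58, 68, 71, 74, 84, 84]
Median: 68.0
Mode: 84 (2 times)
Range: 84 - 33 = 51
Min: 33, Max: 84

mean≈63.11, median=68.0, mode=84, range=51


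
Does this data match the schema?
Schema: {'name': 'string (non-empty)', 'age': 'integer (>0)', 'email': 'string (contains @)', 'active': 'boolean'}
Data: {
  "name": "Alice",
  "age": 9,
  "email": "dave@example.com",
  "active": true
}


Validating each field against schema:
  name: OK (non-empty string)
  age: OK (positive integer)
  email: OK (string with @)
  active: OK (boolean)

Result: VALID

VALID


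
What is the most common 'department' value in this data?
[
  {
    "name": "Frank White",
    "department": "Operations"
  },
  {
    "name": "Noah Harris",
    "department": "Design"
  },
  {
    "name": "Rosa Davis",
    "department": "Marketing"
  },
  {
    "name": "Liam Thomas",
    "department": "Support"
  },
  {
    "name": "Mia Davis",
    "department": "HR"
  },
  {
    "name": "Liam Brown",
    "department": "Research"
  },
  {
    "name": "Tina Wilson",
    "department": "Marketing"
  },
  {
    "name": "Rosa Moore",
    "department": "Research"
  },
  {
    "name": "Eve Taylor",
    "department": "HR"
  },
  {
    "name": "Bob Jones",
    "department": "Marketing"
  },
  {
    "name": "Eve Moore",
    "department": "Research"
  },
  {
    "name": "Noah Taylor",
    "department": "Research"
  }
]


Counting 'department' values across 12 records:

  Research: 4 ####
  Marketing: 3 ###
  HR: 2 ##
  Operations: 1 #
  Design: 1 #
  Support: 1 #

Most common: Research (4 times)

Research (4 times)


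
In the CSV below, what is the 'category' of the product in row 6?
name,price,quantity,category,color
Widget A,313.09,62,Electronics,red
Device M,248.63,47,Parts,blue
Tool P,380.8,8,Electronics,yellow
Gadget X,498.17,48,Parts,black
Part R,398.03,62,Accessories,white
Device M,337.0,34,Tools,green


Query: Row 6 ('Device M'), column 'category'
Value: Tools

Tools


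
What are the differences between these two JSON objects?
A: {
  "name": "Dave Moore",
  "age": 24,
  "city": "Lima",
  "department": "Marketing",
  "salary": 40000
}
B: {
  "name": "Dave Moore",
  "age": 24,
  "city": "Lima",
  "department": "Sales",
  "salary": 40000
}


Comparing each field (in key order):
  name: same
  age: same
  city: same
  department: DIFFERENT
  salary: same
Differences:
  department: Marketing -> Sales

1 field(s) changed

1 change: department


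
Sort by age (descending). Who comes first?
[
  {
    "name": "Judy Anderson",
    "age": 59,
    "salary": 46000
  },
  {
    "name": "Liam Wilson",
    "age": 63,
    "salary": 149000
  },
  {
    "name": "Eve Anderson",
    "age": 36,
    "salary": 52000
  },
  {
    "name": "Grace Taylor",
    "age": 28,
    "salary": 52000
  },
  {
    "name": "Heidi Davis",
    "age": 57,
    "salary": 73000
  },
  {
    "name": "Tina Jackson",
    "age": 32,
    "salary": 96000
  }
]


Sort by: age (descending)

Sorted order:
  1. Liam Wilson (age = 63)
  2. Judy Anderson (age = 59)
  3. Heidi Davis (age = 57)
  4. Eve Anderson (age = 36)
  5. Tina Jackson (age = 32)
  6. Grace Taylor (age = 28)

First: Liam Wilson

Liam Wilson


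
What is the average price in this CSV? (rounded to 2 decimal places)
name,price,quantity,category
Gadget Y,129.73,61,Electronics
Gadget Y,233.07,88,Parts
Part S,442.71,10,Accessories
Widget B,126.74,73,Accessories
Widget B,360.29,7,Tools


Computing average price:
Values: [129.73, 233.07, 442.71, 126.74, 360.29]
Sum = 1292.54
Count = 5
Average = 1292.54/5 = 258.508 exactly -> 258.51 (rounded half-up to 2 decimal places)

258.51


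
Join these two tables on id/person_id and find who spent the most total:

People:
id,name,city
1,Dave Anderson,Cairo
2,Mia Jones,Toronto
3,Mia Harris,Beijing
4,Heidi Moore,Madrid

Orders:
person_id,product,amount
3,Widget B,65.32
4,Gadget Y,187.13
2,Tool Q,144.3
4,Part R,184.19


Join on: people.id = orders.person_id

Joined rows:
  Mia Harris (Beijing) bought Widget B for $65.32
  Heidi Moore (Madrid) bought Gadget Y for $187.13
  Mia Jones (Toronto) bought Tool Q for $144.3
  Heidi Moore (Madrid) bought Part R for $184.19

Total per person:
  Heidi Moore: $371.32
  Mia Jones: $144.30
  Mia Harris: $65.32

Top spender: Heidi Moore ($371.32)

Heidi Moore ($371.32)


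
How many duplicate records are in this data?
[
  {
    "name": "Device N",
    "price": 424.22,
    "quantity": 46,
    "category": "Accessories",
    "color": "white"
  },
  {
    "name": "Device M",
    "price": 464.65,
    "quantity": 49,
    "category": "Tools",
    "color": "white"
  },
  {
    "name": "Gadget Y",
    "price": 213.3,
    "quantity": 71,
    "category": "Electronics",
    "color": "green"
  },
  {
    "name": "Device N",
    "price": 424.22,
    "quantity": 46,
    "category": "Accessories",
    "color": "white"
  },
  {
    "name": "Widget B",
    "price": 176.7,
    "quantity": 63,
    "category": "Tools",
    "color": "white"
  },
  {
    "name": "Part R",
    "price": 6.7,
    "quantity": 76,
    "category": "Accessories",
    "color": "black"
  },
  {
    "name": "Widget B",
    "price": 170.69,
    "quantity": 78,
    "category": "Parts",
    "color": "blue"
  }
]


Checking 7 records for duplicates:

  Row 1: Device N ($424.22, qty 46)
  Row 2: Device M ($464.65, qty 49)
  Row 3: Gadget Y ($213.3, qty 71)
  Row 4: Device N ($424.22, qty 46) <-- DUPLICATE
  Row 5: Widget B ($176.7, qty 63)
  Row 6: Part R ($6.7, qty 76)
  Row 7: Widget B ($170.69, qty 78)

Duplicates found: 1
Unique records: 6

1 duplicates, 6 unique


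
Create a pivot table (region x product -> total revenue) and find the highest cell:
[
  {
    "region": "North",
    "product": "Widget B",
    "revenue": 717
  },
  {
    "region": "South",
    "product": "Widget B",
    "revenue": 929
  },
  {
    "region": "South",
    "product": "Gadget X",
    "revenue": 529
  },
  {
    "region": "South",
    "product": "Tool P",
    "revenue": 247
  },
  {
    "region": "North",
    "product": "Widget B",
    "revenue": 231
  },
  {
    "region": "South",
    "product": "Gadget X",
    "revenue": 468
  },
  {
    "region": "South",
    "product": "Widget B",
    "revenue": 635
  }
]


Pivot: region (rows) x product (columns) -> total revenue

     Gadget X      Tool P        Widget B    
North            0             0           948  
South          997           247          1564  

Highest: South / Widget B = $1564

South / Widget B = $1564


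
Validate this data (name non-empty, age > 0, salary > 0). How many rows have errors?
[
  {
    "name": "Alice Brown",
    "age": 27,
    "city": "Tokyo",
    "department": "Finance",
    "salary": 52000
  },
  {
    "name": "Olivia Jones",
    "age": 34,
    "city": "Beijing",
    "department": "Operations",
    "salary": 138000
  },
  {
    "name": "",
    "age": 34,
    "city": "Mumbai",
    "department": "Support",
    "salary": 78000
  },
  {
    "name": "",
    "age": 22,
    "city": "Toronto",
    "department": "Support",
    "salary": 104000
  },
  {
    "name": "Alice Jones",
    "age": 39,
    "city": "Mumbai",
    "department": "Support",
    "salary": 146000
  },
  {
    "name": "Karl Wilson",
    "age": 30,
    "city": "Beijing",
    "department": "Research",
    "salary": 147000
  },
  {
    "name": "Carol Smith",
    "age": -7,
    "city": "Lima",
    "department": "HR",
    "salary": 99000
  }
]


Validating 7 records:
Rules: name non-empty, age > 0, salary > 0

  Row 1 (Alice Brown): OK
  Row 2 (Olivia Jones): OK
  Row 3 (???): empty name
  Row 4 (???): empty name
  Row 5 (Alice Jones): OK
  Row 6 (Karl Wilson): OK
  Row 7 (Carol Smith): negative age: -7

Total errors: 3

3 errors


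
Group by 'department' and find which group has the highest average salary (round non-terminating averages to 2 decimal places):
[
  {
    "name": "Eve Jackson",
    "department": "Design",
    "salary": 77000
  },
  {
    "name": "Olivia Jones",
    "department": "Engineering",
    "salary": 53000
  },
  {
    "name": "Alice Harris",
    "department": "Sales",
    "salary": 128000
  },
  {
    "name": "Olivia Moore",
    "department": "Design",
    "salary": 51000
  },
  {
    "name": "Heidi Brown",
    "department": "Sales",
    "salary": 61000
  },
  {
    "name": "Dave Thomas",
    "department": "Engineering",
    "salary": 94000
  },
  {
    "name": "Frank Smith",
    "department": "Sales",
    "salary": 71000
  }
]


Group by: department

Groups:
  Design: 2 people, avg salary = 128000/2 = $64000
  Engineering: 2 people, avg salary = 147000/2 = $73500
  Sales: 3 people, avg salary = 260000/3 ≈ $86666.67

Highest average salary: Sales (≈$86666.67)

Sales (≈$86666.67)


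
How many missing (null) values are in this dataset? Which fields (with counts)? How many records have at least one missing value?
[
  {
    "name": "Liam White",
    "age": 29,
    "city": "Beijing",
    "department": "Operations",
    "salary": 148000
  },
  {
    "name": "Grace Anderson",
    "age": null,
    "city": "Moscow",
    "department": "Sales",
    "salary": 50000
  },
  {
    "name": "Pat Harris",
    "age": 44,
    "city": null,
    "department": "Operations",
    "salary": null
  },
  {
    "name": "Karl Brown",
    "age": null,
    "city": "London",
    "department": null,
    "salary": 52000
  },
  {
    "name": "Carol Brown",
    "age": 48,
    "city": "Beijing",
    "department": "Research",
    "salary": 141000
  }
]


Checking for missing (null) values in 5 records:

  Liam White: complete
  Grace Anderson: age
  Pat Harris: city, salary
  Karl Brown: age, department
  Carol Brown: complete

Per field:
  name: 0 missing
  age: 2 missing
  city: 1 missing
  department: 1 missing
  salary: 1 missing

Total missing values: 5
Records with any missing: 3

5 missing values (age: 2, city: 1, department: 1, salary: 1); 3 incomplete records


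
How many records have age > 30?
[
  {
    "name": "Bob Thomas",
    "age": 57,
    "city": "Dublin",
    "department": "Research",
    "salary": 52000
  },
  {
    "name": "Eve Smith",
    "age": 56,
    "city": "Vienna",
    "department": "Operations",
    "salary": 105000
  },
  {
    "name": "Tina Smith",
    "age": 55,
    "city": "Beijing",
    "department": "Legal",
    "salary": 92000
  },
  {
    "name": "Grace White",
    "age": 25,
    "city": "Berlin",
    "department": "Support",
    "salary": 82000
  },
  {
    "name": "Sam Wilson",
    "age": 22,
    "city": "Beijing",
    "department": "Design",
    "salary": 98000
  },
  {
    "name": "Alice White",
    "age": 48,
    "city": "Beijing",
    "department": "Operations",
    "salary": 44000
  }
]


Data: 6 records
Condition: age > 30

Checking each record:
  Bob Thomas: 57 MATCH
  Eve Smith: 56 MATCH
  Tina Smith: 55 MATCH
  Grace White: 25
  Sam Wilson: 22
  Alice White: 48 MATCH

Count: 4

4


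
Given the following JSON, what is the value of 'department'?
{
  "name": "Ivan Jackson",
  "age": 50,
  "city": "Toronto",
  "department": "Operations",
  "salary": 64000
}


Looking up field 'department'
Value: Operations

Operations


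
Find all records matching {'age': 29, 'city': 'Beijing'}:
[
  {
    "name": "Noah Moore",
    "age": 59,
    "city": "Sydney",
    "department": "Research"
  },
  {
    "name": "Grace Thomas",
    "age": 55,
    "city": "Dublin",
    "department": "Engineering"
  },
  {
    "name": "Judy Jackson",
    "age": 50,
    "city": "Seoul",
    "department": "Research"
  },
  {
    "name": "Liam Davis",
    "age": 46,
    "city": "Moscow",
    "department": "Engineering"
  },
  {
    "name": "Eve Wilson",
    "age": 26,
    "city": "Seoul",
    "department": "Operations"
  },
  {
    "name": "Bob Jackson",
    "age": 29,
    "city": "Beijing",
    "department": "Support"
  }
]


Search criteria: {'age': 29, 'city': 'Beijing'}

Checking 6 records:
  Noah Moore: {age: 59, city: Sydney}
  Grace Thomas: {age: 55, city: Dublin}
  Judy Jackson: {age: 50, city: Seoul}
  Liam Davis: {age: 46, city: Moscow}
  Eve Wilson: {age: 26, city: Seoul}
  Bob Jackson: {age: 29, city: Beijing} <-- MATCH

Matches: ["Bob Jackson"]

["Bob Jackson"]
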